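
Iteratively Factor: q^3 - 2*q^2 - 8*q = (q - 4)*(q^2 + 2*q) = q*(q - 4)*(q + 2)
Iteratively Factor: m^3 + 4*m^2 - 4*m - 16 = (m + 2)*(m^2 + 2*m - 8) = (m - 2)*(m + 2)*(m + 4)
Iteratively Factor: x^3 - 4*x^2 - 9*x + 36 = (x - 4)*(x^2 - 9) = (x - 4)*(x - 3)*(x + 3)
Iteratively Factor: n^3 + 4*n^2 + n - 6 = (n + 2)*(n^2 + 2*n - 3) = (n + 2)*(n + 3)*(n - 1)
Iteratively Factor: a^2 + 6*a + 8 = (a + 4)*(a + 2)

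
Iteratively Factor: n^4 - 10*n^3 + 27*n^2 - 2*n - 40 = (n + 1)*(n^3 - 11*n^2 + 38*n - 40) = (n - 4)*(n + 1)*(n^2 - 7*n + 10) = (n - 4)*(n - 2)*(n + 1)*(n - 5)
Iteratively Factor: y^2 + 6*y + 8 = (y + 4)*(y + 2)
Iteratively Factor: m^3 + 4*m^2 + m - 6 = (m + 2)*(m^2 + 2*m - 3) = (m - 1)*(m + 2)*(m + 3)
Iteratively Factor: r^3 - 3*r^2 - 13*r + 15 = (r - 5)*(r^2 + 2*r - 3) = (r - 5)*(r - 1)*(r + 3)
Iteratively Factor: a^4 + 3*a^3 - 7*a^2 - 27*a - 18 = (a - 3)*(a^3 + 6*a^2 + 11*a + 6) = (a - 3)*(a + 2)*(a^2 + 4*a + 3) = (a - 3)*(a + 1)*(a + 2)*(a + 3)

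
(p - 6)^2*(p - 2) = p^3 - 14*p^2 + 60*p - 72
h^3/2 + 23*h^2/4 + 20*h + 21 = (h/2 + 1)*(h + 7/2)*(h + 6)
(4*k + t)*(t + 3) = 4*k*t + 12*k + t^2 + 3*t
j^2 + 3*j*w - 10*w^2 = (j - 2*w)*(j + 5*w)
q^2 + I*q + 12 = (q - 3*I)*(q + 4*I)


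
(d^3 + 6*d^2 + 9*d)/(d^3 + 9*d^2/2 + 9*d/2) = 2*(d + 3)/(2*d + 3)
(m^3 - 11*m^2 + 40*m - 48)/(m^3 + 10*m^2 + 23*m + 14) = (m^3 - 11*m^2 + 40*m - 48)/(m^3 + 10*m^2 + 23*m + 14)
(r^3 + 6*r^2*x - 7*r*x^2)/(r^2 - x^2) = r*(r + 7*x)/(r + x)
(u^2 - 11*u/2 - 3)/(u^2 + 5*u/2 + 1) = (u - 6)/(u + 2)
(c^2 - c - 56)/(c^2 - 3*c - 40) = (c + 7)/(c + 5)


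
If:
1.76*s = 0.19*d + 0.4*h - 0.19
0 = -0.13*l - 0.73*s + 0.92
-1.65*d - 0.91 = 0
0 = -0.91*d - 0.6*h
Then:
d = -0.55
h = 0.84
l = 6.95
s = 0.02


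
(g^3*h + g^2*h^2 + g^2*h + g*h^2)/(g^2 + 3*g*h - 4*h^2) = g*h*(g^2 + g*h + g + h)/(g^2 + 3*g*h - 4*h^2)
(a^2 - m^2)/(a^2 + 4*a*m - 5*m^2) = (a + m)/(a + 5*m)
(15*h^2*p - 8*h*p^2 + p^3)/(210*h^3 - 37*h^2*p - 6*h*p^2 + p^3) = p*(-3*h + p)/(-42*h^2 - h*p + p^2)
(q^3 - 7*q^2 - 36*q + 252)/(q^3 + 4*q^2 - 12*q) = (q^2 - 13*q + 42)/(q*(q - 2))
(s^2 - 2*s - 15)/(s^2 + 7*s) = (s^2 - 2*s - 15)/(s*(s + 7))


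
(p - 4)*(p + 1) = p^2 - 3*p - 4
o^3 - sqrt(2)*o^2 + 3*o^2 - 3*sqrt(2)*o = o*(o + 3)*(o - sqrt(2))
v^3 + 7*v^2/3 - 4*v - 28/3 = (v - 2)*(v + 2)*(v + 7/3)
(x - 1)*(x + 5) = x^2 + 4*x - 5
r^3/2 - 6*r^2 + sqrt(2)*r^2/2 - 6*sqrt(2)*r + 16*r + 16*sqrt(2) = (r/2 + sqrt(2)/2)*(r - 8)*(r - 4)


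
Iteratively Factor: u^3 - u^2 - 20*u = (u)*(u^2 - u - 20) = u*(u + 4)*(u - 5)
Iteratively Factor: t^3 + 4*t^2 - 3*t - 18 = (t + 3)*(t^2 + t - 6) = (t - 2)*(t + 3)*(t + 3)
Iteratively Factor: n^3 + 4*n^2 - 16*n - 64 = (n - 4)*(n^2 + 8*n + 16) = (n - 4)*(n + 4)*(n + 4)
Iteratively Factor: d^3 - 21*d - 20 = (d + 4)*(d^2 - 4*d - 5) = (d - 5)*(d + 4)*(d + 1)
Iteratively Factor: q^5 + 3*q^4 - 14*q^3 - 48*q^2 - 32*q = (q + 2)*(q^4 + q^3 - 16*q^2 - 16*q) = (q - 4)*(q + 2)*(q^3 + 5*q^2 + 4*q) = q*(q - 4)*(q + 2)*(q^2 + 5*q + 4) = q*(q - 4)*(q + 2)*(q + 4)*(q + 1)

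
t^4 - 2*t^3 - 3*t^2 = t^2*(t - 3)*(t + 1)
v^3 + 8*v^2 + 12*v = v*(v + 2)*(v + 6)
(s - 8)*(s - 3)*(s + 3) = s^3 - 8*s^2 - 9*s + 72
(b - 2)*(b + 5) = b^2 + 3*b - 10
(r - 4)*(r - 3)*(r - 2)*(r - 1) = r^4 - 10*r^3 + 35*r^2 - 50*r + 24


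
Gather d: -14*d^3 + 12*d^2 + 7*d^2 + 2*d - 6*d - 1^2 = -14*d^3 + 19*d^2 - 4*d - 1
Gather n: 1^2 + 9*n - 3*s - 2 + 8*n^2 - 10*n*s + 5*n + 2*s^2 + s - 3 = 8*n^2 + n*(14 - 10*s) + 2*s^2 - 2*s - 4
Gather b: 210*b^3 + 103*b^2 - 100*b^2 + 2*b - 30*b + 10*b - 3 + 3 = 210*b^3 + 3*b^2 - 18*b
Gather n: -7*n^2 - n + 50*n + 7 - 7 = -7*n^2 + 49*n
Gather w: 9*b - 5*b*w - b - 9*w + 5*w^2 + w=8*b + 5*w^2 + w*(-5*b - 8)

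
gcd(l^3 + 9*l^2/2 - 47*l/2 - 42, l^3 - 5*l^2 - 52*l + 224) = l^2 + 3*l - 28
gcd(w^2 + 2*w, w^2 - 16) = 1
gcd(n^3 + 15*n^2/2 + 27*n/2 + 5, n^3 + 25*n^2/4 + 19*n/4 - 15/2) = n^2 + 7*n + 10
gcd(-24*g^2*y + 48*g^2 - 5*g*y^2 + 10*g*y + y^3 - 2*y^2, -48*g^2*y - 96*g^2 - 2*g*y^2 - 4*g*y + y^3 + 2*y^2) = -8*g + y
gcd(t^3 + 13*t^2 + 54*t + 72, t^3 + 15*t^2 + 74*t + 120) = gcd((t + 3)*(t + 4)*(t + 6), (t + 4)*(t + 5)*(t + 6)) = t^2 + 10*t + 24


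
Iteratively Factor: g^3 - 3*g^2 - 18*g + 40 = (g - 2)*(g^2 - g - 20) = (g - 2)*(g + 4)*(g - 5)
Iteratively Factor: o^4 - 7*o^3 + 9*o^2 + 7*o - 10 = (o - 5)*(o^3 - 2*o^2 - o + 2) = (o - 5)*(o - 1)*(o^2 - o - 2) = (o - 5)*(o - 2)*(o - 1)*(o + 1)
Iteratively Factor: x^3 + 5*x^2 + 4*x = (x + 4)*(x^2 + x) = (x + 1)*(x + 4)*(x)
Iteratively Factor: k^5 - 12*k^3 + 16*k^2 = (k - 2)*(k^4 + 2*k^3 - 8*k^2) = (k - 2)*(k + 4)*(k^3 - 2*k^2) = (k - 2)^2*(k + 4)*(k^2) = k*(k - 2)^2*(k + 4)*(k)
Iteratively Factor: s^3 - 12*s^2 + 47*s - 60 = (s - 5)*(s^2 - 7*s + 12) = (s - 5)*(s - 4)*(s - 3)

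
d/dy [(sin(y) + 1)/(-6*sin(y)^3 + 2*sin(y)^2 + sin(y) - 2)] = (12*sin(y)^3 + 16*sin(y)^2 - 4*sin(y) - 3)*cos(y)/(6*sin(y)^3 - 2*sin(y)^2 - sin(y) + 2)^2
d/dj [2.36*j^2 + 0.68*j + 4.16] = 4.72*j + 0.68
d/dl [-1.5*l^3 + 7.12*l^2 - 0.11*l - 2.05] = -4.5*l^2 + 14.24*l - 0.11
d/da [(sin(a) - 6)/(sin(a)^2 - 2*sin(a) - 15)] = (-sin(a)^2 + 12*sin(a) - 27)*cos(a)/((sin(a) - 5)^2*(sin(a) + 3)^2)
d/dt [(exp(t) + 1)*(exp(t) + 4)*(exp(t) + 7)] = 3*(exp(2*t) + 8*exp(t) + 13)*exp(t)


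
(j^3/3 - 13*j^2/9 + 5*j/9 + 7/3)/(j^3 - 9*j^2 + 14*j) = (3*j^3 - 13*j^2 + 5*j + 21)/(9*j*(j^2 - 9*j + 14))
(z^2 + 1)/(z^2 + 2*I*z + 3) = (z + I)/(z + 3*I)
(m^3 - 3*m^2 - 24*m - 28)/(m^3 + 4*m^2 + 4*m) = (m - 7)/m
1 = 1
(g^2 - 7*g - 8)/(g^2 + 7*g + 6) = (g - 8)/(g + 6)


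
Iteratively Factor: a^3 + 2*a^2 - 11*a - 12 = (a - 3)*(a^2 + 5*a + 4) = (a - 3)*(a + 1)*(a + 4)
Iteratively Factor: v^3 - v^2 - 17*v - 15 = (v + 1)*(v^2 - 2*v - 15) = (v + 1)*(v + 3)*(v - 5)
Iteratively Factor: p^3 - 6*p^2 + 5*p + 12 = (p - 4)*(p^2 - 2*p - 3) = (p - 4)*(p - 3)*(p + 1)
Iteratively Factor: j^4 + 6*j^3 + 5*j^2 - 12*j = (j + 3)*(j^3 + 3*j^2 - 4*j) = (j + 3)*(j + 4)*(j^2 - j) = (j - 1)*(j + 3)*(j + 4)*(j)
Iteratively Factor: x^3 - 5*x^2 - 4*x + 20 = (x + 2)*(x^2 - 7*x + 10) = (x - 2)*(x + 2)*(x - 5)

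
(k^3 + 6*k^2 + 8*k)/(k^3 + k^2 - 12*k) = (k + 2)/(k - 3)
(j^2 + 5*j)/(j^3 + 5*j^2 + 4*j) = (j + 5)/(j^2 + 5*j + 4)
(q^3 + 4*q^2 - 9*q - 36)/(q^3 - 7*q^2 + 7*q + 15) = (q^2 + 7*q + 12)/(q^2 - 4*q - 5)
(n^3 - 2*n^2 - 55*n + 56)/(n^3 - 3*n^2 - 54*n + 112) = (n - 1)/(n - 2)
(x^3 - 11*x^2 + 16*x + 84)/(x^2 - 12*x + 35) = (x^2 - 4*x - 12)/(x - 5)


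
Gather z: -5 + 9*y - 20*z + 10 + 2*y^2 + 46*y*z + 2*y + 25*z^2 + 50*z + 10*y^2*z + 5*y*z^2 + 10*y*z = 2*y^2 + 11*y + z^2*(5*y + 25) + z*(10*y^2 + 56*y + 30) + 5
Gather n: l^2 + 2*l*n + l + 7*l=l^2 + 2*l*n + 8*l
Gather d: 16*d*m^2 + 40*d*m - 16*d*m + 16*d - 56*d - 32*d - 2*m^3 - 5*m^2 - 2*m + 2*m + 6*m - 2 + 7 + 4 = d*(16*m^2 + 24*m - 72) - 2*m^3 - 5*m^2 + 6*m + 9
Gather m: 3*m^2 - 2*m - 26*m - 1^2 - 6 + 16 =3*m^2 - 28*m + 9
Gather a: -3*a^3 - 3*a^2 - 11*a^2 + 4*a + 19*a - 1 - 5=-3*a^3 - 14*a^2 + 23*a - 6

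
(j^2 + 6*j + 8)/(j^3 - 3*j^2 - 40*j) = (j^2 + 6*j + 8)/(j*(j^2 - 3*j - 40))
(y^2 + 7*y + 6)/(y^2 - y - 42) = (y + 1)/(y - 7)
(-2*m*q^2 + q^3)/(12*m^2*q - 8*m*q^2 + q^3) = q/(-6*m + q)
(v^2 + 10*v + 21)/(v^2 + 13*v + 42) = (v + 3)/(v + 6)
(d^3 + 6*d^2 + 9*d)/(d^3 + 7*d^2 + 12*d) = (d + 3)/(d + 4)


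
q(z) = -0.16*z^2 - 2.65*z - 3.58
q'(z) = -0.32*z - 2.65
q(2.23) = -10.29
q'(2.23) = -3.36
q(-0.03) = -3.50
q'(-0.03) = -2.64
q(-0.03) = -3.50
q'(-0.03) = -2.64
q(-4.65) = 5.28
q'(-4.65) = -1.16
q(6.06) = -25.51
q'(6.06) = -4.59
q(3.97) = -16.62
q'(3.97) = -3.92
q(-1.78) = 0.63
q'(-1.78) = -2.08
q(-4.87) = 5.53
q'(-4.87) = -1.09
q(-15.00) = 0.17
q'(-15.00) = 2.15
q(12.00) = -58.42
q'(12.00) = -6.49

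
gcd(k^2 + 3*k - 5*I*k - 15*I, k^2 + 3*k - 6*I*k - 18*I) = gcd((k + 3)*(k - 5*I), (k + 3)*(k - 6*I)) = k + 3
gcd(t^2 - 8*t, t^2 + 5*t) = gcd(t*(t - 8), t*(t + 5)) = t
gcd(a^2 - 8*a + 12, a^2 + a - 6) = a - 2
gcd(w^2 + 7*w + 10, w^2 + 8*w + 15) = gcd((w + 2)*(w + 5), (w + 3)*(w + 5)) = w + 5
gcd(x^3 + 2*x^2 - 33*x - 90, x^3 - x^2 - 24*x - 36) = x^2 - 3*x - 18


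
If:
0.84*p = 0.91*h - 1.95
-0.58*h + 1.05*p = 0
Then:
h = 4.37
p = 2.42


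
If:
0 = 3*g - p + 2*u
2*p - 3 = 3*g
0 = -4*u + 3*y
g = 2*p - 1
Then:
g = -1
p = 0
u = 3/2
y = 2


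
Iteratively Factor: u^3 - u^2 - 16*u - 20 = (u - 5)*(u^2 + 4*u + 4) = (u - 5)*(u + 2)*(u + 2)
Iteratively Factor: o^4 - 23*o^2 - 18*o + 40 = (o - 1)*(o^3 + o^2 - 22*o - 40) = (o - 1)*(o + 2)*(o^2 - o - 20) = (o - 1)*(o + 2)*(o + 4)*(o - 5)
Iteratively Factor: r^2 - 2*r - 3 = (r - 3)*(r + 1)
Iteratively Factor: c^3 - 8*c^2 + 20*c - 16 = (c - 4)*(c^2 - 4*c + 4) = (c - 4)*(c - 2)*(c - 2)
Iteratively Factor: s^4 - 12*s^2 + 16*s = (s)*(s^3 - 12*s + 16) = s*(s - 2)*(s^2 + 2*s - 8) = s*(s - 2)^2*(s + 4)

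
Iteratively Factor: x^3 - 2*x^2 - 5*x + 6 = (x + 2)*(x^2 - 4*x + 3) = (x - 3)*(x + 2)*(x - 1)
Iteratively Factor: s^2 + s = (s)*(s + 1)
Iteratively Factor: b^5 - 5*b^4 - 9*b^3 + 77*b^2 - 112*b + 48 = (b - 1)*(b^4 - 4*b^3 - 13*b^2 + 64*b - 48) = (b - 1)*(b + 4)*(b^3 - 8*b^2 + 19*b - 12) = (b - 1)^2*(b + 4)*(b^2 - 7*b + 12) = (b - 4)*(b - 1)^2*(b + 4)*(b - 3)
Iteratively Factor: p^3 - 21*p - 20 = (p + 4)*(p^2 - 4*p - 5) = (p + 1)*(p + 4)*(p - 5)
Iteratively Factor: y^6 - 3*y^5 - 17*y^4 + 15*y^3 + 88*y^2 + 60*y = (y + 2)*(y^5 - 5*y^4 - 7*y^3 + 29*y^2 + 30*y) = y*(y + 2)*(y^4 - 5*y^3 - 7*y^2 + 29*y + 30) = y*(y - 5)*(y + 2)*(y^3 - 7*y - 6) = y*(y - 5)*(y - 3)*(y + 2)*(y^2 + 3*y + 2) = y*(y - 5)*(y - 3)*(y + 2)^2*(y + 1)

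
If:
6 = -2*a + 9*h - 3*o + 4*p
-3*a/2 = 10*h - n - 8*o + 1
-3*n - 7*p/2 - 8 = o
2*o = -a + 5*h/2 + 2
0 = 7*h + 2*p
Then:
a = 4/97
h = -100/97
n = -657/97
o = -30/97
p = 350/97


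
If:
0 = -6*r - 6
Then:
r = -1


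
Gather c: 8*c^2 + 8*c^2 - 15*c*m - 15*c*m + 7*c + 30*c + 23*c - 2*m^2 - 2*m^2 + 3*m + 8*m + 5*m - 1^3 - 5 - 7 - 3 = 16*c^2 + c*(60 - 30*m) - 4*m^2 + 16*m - 16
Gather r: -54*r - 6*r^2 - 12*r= -6*r^2 - 66*r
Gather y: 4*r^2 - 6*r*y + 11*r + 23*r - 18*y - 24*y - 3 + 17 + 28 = 4*r^2 + 34*r + y*(-6*r - 42) + 42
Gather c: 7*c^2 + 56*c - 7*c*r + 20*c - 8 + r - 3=7*c^2 + c*(76 - 7*r) + r - 11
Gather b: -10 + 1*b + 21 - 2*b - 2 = 9 - b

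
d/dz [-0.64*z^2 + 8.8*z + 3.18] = 8.8 - 1.28*z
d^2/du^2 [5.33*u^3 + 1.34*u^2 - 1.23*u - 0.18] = 31.98*u + 2.68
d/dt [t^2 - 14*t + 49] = 2*t - 14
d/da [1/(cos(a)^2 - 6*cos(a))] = 2*(cos(a) - 3)*sin(a)/((cos(a) - 6)^2*cos(a)^2)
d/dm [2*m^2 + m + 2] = 4*m + 1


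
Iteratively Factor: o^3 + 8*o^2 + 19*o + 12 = (o + 4)*(o^2 + 4*o + 3) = (o + 3)*(o + 4)*(o + 1)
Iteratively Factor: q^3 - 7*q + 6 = (q - 2)*(q^2 + 2*q - 3) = (q - 2)*(q - 1)*(q + 3)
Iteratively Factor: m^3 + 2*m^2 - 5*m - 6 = (m + 3)*(m^2 - m - 2) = (m + 1)*(m + 3)*(m - 2)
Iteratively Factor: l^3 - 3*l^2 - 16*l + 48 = (l + 4)*(l^2 - 7*l + 12) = (l - 4)*(l + 4)*(l - 3)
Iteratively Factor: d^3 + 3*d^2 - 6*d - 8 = (d - 2)*(d^2 + 5*d + 4) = (d - 2)*(d + 4)*(d + 1)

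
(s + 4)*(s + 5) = s^2 + 9*s + 20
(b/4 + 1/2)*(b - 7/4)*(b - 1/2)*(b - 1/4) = b^4/4 - b^3/8 - 57*b^2/64 + 85*b/128 - 7/64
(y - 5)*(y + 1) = y^2 - 4*y - 5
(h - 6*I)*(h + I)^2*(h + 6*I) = h^4 + 2*I*h^3 + 35*h^2 + 72*I*h - 36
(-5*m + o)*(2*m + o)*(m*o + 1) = -10*m^3*o - 3*m^2*o^2 - 10*m^2 + m*o^3 - 3*m*o + o^2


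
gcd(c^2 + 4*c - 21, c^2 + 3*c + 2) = 1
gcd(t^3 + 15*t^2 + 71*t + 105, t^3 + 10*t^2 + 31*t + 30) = t^2 + 8*t + 15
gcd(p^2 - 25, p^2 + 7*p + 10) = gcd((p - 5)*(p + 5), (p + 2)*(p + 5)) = p + 5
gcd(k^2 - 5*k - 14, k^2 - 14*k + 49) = k - 7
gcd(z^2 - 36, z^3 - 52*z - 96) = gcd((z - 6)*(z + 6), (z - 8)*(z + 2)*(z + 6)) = z + 6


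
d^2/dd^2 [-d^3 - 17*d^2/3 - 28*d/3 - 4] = -6*d - 34/3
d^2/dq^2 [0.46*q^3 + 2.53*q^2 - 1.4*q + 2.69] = 2.76*q + 5.06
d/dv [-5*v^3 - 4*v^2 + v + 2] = -15*v^2 - 8*v + 1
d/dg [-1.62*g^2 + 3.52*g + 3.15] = 3.52 - 3.24*g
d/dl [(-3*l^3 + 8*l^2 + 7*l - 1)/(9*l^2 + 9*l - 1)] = (-27*l^4 - 54*l^3 + 18*l^2 + 2*l + 2)/(81*l^4 + 162*l^3 + 63*l^2 - 18*l + 1)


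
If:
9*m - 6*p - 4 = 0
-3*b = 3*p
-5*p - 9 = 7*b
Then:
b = -9/2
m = 31/9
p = 9/2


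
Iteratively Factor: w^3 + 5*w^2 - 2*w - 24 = (w + 4)*(w^2 + w - 6) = (w - 2)*(w + 4)*(w + 3)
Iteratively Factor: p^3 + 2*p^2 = (p)*(p^2 + 2*p) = p^2*(p + 2)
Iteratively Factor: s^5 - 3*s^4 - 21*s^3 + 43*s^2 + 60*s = (s - 3)*(s^4 - 21*s^2 - 20*s) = (s - 3)*(s + 4)*(s^3 - 4*s^2 - 5*s) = (s - 5)*(s - 3)*(s + 4)*(s^2 + s) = s*(s - 5)*(s - 3)*(s + 4)*(s + 1)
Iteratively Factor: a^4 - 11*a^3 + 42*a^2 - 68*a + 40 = (a - 2)*(a^3 - 9*a^2 + 24*a - 20) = (a - 2)^2*(a^2 - 7*a + 10) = (a - 5)*(a - 2)^2*(a - 2)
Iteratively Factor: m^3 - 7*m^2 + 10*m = (m - 5)*(m^2 - 2*m) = m*(m - 5)*(m - 2)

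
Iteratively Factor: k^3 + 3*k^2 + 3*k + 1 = (k + 1)*(k^2 + 2*k + 1) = (k + 1)^2*(k + 1)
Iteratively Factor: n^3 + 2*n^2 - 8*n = (n)*(n^2 + 2*n - 8) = n*(n + 4)*(n - 2)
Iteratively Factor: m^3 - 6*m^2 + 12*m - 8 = (m - 2)*(m^2 - 4*m + 4) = (m - 2)^2*(m - 2)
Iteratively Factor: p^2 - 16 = (p - 4)*(p + 4)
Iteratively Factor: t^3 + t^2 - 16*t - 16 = (t + 1)*(t^2 - 16) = (t - 4)*(t + 1)*(t + 4)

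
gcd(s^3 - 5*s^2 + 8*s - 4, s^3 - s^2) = s - 1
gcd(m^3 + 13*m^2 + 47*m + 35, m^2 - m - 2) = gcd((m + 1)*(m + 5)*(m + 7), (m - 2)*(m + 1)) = m + 1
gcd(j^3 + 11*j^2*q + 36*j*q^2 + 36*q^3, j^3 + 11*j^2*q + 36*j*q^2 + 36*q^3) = j^3 + 11*j^2*q + 36*j*q^2 + 36*q^3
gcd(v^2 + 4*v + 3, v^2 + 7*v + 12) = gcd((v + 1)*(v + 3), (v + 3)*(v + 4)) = v + 3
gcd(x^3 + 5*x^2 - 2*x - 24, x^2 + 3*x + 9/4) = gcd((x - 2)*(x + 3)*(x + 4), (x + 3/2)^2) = 1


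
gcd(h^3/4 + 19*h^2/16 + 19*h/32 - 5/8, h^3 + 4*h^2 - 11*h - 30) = 1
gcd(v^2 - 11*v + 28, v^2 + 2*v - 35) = 1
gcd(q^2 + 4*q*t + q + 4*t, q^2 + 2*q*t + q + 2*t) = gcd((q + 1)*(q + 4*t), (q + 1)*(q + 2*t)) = q + 1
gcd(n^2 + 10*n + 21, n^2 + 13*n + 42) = n + 7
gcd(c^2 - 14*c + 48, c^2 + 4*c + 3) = 1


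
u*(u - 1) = u^2 - u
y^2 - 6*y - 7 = (y - 7)*(y + 1)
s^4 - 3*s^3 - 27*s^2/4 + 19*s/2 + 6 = (s - 4)*(s - 3/2)*(s + 1/2)*(s + 2)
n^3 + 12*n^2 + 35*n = n*(n + 5)*(n + 7)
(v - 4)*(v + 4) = v^2 - 16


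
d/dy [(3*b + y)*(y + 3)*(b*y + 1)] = b*(3*b + y)*(y + 3) + (3*b + y)*(b*y + 1) + (y + 3)*(b*y + 1)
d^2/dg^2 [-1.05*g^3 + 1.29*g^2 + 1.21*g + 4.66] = 2.58 - 6.3*g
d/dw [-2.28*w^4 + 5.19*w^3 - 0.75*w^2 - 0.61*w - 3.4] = -9.12*w^3 + 15.57*w^2 - 1.5*w - 0.61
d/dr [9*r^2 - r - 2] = 18*r - 1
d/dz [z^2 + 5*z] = 2*z + 5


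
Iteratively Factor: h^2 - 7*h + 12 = (h - 4)*(h - 3)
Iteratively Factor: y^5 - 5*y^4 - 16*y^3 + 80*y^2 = (y)*(y^4 - 5*y^3 - 16*y^2 + 80*y) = y*(y - 5)*(y^3 - 16*y) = y^2*(y - 5)*(y^2 - 16) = y^2*(y - 5)*(y + 4)*(y - 4)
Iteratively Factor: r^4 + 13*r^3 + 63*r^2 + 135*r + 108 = (r + 3)*(r^3 + 10*r^2 + 33*r + 36) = (r + 3)^2*(r^2 + 7*r + 12) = (r + 3)^2*(r + 4)*(r + 3)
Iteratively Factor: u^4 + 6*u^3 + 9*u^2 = (u)*(u^3 + 6*u^2 + 9*u) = u^2*(u^2 + 6*u + 9) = u^2*(u + 3)*(u + 3)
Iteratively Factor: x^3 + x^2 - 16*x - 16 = (x - 4)*(x^2 + 5*x + 4) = (x - 4)*(x + 1)*(x + 4)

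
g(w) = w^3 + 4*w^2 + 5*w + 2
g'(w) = 3*w^2 + 8*w + 5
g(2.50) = 55.12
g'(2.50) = 43.75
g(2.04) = 37.34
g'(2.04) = 33.80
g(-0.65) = 0.17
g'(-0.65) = 1.07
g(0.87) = 10.04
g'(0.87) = 14.23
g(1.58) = 23.83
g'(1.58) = 25.13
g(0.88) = 10.18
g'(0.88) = 14.36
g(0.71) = 7.92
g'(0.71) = 12.19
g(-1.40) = 0.10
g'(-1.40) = -0.32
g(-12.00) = -1210.00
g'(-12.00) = 341.00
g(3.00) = 80.00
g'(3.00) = 56.00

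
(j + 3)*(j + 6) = j^2 + 9*j + 18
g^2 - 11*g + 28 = (g - 7)*(g - 4)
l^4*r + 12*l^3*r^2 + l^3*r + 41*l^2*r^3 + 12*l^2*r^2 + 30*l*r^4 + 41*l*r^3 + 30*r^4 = (l + r)*(l + 5*r)*(l + 6*r)*(l*r + r)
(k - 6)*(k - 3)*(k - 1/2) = k^3 - 19*k^2/2 + 45*k/2 - 9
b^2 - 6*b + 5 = (b - 5)*(b - 1)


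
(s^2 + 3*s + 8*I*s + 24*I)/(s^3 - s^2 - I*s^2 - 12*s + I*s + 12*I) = (s + 8*I)/(s^2 - s*(4 + I) + 4*I)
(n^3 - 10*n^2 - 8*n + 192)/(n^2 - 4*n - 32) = n - 6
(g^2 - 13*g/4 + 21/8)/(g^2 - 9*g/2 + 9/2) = (g - 7/4)/(g - 3)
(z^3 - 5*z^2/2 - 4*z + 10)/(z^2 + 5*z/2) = (2*z^3 - 5*z^2 - 8*z + 20)/(z*(2*z + 5))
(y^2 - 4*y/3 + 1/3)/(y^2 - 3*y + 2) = (y - 1/3)/(y - 2)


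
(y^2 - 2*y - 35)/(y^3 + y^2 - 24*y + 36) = (y^2 - 2*y - 35)/(y^3 + y^2 - 24*y + 36)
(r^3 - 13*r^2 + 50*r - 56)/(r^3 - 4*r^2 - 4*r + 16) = (r - 7)/(r + 2)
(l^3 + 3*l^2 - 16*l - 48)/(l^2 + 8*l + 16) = (l^2 - l - 12)/(l + 4)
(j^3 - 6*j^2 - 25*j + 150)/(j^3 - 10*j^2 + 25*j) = (j^2 - j - 30)/(j*(j - 5))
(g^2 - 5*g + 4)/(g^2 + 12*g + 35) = (g^2 - 5*g + 4)/(g^2 + 12*g + 35)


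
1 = 1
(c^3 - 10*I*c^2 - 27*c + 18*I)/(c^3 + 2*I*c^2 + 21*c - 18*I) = (c - 6*I)/(c + 6*I)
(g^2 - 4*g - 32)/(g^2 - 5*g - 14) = (-g^2 + 4*g + 32)/(-g^2 + 5*g + 14)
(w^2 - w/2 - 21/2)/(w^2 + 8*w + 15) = (w - 7/2)/(w + 5)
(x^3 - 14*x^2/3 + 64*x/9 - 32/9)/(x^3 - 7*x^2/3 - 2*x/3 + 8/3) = (x - 4/3)/(x + 1)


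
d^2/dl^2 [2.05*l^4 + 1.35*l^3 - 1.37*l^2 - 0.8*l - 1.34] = 24.6*l^2 + 8.1*l - 2.74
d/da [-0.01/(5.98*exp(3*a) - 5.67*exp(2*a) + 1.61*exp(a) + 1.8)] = (0.1794*exp(2*a) - 0.1134*exp(a) + 0.0161)*exp(a)/(5.98*exp(3*a) - 5.67*exp(2*a) + 1.61*exp(a) + 1.8)^2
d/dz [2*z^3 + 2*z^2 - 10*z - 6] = 6*z^2 + 4*z - 10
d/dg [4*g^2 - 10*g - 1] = 8*g - 10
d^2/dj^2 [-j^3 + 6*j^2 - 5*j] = 12 - 6*j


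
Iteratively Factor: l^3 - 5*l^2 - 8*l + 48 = (l - 4)*(l^2 - l - 12) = (l - 4)*(l + 3)*(l - 4)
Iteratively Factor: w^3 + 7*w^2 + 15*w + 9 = (w + 3)*(w^2 + 4*w + 3) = (w + 3)^2*(w + 1)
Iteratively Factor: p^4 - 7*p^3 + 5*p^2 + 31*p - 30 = (p - 1)*(p^3 - 6*p^2 - p + 30) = (p - 1)*(p + 2)*(p^2 - 8*p + 15) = (p - 3)*(p - 1)*(p + 2)*(p - 5)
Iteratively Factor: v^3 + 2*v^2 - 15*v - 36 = (v + 3)*(v^2 - v - 12) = (v + 3)^2*(v - 4)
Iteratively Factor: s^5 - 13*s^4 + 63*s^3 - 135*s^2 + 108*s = (s - 3)*(s^4 - 10*s^3 + 33*s^2 - 36*s) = (s - 3)^2*(s^3 - 7*s^2 + 12*s) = (s - 3)^3*(s^2 - 4*s) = s*(s - 3)^3*(s - 4)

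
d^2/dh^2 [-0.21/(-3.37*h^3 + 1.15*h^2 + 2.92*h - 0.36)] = ((0.483 - 4.2462*h)*(3.37*h^3 - 1.15*h^2 - 2.92*h + 0.36) + 0.21*(-20.22*h^2 + 4.6*h + 5.84)*(-10.11*h^2 + 2.3*h + 2.92))/(3.37*h^3 - 1.15*h^2 - 2.92*h + 0.36)^3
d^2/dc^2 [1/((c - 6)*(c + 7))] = 2*((c - 6)^2 + (c - 6)*(c + 7) + (c + 7)^2)/((c - 6)^3*(c + 7)^3)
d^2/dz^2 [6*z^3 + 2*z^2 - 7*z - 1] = 36*z + 4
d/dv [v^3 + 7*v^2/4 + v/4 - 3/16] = 3*v^2 + 7*v/2 + 1/4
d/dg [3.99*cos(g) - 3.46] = -3.99*sin(g)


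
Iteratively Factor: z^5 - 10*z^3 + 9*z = (z)*(z^4 - 10*z^2 + 9) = z*(z - 1)*(z^3 + z^2 - 9*z - 9) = z*(z - 1)*(z + 1)*(z^2 - 9) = z*(z - 3)*(z - 1)*(z + 1)*(z + 3)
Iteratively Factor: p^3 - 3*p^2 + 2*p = (p - 2)*(p^2 - p) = p*(p - 2)*(p - 1)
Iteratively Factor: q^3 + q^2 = (q + 1)*(q^2) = q*(q + 1)*(q)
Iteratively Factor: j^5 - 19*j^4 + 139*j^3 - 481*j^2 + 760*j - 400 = (j - 4)*(j^4 - 15*j^3 + 79*j^2 - 165*j + 100) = (j - 4)^2*(j^3 - 11*j^2 + 35*j - 25) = (j - 5)*(j - 4)^2*(j^2 - 6*j + 5) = (j - 5)^2*(j - 4)^2*(j - 1)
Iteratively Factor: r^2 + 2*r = (r)*(r + 2)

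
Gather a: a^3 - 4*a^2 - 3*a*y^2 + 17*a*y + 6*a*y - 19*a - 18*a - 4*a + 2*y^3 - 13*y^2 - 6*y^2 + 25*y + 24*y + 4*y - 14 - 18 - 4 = a^3 - 4*a^2 + a*(-3*y^2 + 23*y - 41) + 2*y^3 - 19*y^2 + 53*y - 36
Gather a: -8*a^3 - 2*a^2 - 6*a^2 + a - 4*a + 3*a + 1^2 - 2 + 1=-8*a^3 - 8*a^2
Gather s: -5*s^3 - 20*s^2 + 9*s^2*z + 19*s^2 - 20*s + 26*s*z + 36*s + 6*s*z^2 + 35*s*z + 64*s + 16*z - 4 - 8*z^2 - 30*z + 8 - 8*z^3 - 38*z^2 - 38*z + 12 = -5*s^3 + s^2*(9*z - 1) + s*(6*z^2 + 61*z + 80) - 8*z^3 - 46*z^2 - 52*z + 16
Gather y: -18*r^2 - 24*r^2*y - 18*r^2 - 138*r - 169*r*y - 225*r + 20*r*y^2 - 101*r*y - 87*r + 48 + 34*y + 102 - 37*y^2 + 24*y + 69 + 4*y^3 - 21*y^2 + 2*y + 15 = -36*r^2 - 450*r + 4*y^3 + y^2*(20*r - 58) + y*(-24*r^2 - 270*r + 60) + 234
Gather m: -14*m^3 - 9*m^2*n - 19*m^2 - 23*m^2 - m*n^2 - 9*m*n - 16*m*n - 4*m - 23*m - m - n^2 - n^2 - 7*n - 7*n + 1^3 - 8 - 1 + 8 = -14*m^3 + m^2*(-9*n - 42) + m*(-n^2 - 25*n - 28) - 2*n^2 - 14*n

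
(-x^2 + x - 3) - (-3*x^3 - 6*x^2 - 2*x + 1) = 3*x^3 + 5*x^2 + 3*x - 4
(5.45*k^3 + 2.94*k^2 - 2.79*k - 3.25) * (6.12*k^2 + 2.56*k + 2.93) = 33.354*k^5 + 31.9448*k^4 + 6.4201*k^3 - 18.4182*k^2 - 16.4947*k - 9.5225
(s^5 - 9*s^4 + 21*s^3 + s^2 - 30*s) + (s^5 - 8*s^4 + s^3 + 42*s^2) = 2*s^5 - 17*s^4 + 22*s^3 + 43*s^2 - 30*s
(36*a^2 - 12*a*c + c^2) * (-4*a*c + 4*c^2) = -144*a^3*c + 192*a^2*c^2 - 52*a*c^3 + 4*c^4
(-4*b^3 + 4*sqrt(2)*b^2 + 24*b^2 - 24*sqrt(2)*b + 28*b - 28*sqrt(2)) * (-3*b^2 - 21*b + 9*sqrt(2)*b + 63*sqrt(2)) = 12*b^5 - 48*sqrt(2)*b^4 + 12*b^4 - 516*b^3 - 48*sqrt(2)*b^3 - 516*b^2 + 2352*sqrt(2)*b^2 - 3528*b + 2352*sqrt(2)*b - 3528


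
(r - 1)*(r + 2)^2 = r^3 + 3*r^2 - 4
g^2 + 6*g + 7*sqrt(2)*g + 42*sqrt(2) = (g + 6)*(g + 7*sqrt(2))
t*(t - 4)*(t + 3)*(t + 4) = t^4 + 3*t^3 - 16*t^2 - 48*t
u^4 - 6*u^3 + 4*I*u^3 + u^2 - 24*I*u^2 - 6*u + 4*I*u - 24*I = (u - 6)*(u - I)*(u + I)*(u + 4*I)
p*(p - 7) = p^2 - 7*p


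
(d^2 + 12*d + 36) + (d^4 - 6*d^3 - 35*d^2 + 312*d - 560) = d^4 - 6*d^3 - 34*d^2 + 324*d - 524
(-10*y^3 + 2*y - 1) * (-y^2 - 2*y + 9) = 10*y^5 + 20*y^4 - 92*y^3 - 3*y^2 + 20*y - 9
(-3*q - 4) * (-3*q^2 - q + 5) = 9*q^3 + 15*q^2 - 11*q - 20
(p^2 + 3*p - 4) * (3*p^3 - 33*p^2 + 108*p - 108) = 3*p^5 - 24*p^4 - 3*p^3 + 348*p^2 - 756*p + 432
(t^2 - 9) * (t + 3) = t^3 + 3*t^2 - 9*t - 27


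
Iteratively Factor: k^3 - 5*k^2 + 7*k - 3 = (k - 3)*(k^2 - 2*k + 1) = (k - 3)*(k - 1)*(k - 1)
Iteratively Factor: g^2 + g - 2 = (g + 2)*(g - 1)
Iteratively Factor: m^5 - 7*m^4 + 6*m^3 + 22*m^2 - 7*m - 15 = (m - 3)*(m^4 - 4*m^3 - 6*m^2 + 4*m + 5) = (m - 5)*(m - 3)*(m^3 + m^2 - m - 1) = (m - 5)*(m - 3)*(m + 1)*(m^2 - 1) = (m - 5)*(m - 3)*(m - 1)*(m + 1)*(m + 1)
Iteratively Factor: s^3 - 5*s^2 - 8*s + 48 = (s - 4)*(s^2 - s - 12) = (s - 4)*(s + 3)*(s - 4)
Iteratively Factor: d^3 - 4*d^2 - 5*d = (d)*(d^2 - 4*d - 5) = d*(d - 5)*(d + 1)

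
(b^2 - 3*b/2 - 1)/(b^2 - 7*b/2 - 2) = (b - 2)/(b - 4)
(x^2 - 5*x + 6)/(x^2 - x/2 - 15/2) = 2*(x - 2)/(2*x + 5)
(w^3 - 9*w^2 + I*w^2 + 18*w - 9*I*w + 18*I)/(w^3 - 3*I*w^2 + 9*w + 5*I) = (w^2 - 9*w + 18)/(w^2 - 4*I*w + 5)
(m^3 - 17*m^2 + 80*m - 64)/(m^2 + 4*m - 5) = (m^2 - 16*m + 64)/(m + 5)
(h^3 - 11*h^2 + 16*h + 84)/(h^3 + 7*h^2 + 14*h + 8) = (h^2 - 13*h + 42)/(h^2 + 5*h + 4)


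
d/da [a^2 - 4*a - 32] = 2*a - 4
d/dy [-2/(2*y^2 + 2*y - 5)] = 4*(2*y + 1)/(2*y^2 + 2*y - 5)^2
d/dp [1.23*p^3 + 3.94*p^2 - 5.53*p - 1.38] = 3.69*p^2 + 7.88*p - 5.53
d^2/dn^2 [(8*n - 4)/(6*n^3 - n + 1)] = 8*((2*n - 1)*(18*n^2 - 1)^2 + 2*(-18*n^2 - 9*n*(2*n - 1) + 1)*(6*n^3 - n + 1))/(6*n^3 - n + 1)^3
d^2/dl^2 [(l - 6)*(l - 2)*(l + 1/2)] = 6*l - 15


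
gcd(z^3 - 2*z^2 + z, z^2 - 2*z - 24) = 1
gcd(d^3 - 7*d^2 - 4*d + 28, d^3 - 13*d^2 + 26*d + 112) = d^2 - 5*d - 14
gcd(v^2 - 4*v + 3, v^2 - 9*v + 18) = v - 3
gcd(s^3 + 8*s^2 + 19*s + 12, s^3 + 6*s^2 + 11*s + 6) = s^2 + 4*s + 3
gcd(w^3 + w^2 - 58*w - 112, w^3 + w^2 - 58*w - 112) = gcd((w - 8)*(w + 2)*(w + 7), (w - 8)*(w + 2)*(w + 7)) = w^3 + w^2 - 58*w - 112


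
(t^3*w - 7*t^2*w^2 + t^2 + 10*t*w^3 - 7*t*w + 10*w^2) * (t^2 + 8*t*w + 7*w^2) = t^5*w + t^4*w^2 + t^4 - 39*t^3*w^3 + t^3*w + 31*t^2*w^4 - 39*t^2*w^2 + 70*t*w^5 + 31*t*w^3 + 70*w^4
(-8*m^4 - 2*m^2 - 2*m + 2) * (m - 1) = -8*m^5 + 8*m^4 - 2*m^3 + 4*m - 2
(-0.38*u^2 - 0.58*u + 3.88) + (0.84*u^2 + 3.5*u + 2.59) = 0.46*u^2 + 2.92*u + 6.47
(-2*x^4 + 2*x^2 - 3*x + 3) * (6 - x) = 2*x^5 - 12*x^4 - 2*x^3 + 15*x^2 - 21*x + 18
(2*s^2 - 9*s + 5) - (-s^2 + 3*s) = 3*s^2 - 12*s + 5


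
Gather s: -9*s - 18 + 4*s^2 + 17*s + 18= 4*s^2 + 8*s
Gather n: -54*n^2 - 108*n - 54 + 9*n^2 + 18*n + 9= -45*n^2 - 90*n - 45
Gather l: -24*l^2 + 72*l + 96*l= -24*l^2 + 168*l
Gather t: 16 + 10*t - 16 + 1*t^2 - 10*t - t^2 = 0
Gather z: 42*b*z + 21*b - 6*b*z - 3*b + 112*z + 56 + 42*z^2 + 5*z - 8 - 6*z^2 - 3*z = 18*b + 36*z^2 + z*(36*b + 114) + 48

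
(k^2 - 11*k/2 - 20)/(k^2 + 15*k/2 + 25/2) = (k - 8)/(k + 5)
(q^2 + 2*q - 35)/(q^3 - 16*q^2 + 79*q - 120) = (q + 7)/(q^2 - 11*q + 24)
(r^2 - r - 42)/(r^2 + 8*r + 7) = (r^2 - r - 42)/(r^2 + 8*r + 7)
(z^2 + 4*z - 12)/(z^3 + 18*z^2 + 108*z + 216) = (z - 2)/(z^2 + 12*z + 36)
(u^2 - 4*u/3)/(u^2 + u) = (u - 4/3)/(u + 1)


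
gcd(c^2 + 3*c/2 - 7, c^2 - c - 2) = c - 2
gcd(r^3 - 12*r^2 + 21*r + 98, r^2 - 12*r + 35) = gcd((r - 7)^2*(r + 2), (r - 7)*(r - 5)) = r - 7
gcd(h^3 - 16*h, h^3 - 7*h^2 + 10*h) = h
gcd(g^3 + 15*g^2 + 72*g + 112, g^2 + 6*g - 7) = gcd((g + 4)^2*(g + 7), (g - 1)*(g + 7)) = g + 7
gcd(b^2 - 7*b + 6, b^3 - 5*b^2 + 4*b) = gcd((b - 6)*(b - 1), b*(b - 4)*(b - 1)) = b - 1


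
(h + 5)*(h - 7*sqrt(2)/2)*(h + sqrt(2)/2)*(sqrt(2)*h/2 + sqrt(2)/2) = sqrt(2)*h^4/2 - 3*h^3 + 3*sqrt(2)*h^3 - 18*h^2 + 3*sqrt(2)*h^2/4 - 15*h - 21*sqrt(2)*h/2 - 35*sqrt(2)/4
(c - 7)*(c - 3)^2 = c^3 - 13*c^2 + 51*c - 63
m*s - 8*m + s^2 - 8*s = (m + s)*(s - 8)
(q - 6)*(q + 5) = q^2 - q - 30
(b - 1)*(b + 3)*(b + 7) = b^3 + 9*b^2 + 11*b - 21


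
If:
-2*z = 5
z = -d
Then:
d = 5/2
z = -5/2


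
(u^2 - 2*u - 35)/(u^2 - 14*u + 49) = (u + 5)/(u - 7)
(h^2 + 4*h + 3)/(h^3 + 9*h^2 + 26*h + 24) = (h + 1)/(h^2 + 6*h + 8)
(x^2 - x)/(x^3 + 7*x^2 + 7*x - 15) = x/(x^2 + 8*x + 15)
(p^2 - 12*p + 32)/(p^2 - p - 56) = (p - 4)/(p + 7)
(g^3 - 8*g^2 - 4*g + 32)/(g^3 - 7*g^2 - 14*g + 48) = (g + 2)/(g + 3)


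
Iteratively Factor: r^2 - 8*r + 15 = (r - 5)*(r - 3)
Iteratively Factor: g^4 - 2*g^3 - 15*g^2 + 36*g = (g - 3)*(g^3 + g^2 - 12*g) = (g - 3)*(g + 4)*(g^2 - 3*g) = (g - 3)^2*(g + 4)*(g)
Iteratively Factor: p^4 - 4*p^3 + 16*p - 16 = (p + 2)*(p^3 - 6*p^2 + 12*p - 8) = (p - 2)*(p + 2)*(p^2 - 4*p + 4) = (p - 2)^2*(p + 2)*(p - 2)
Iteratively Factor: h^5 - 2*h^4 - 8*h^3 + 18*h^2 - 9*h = (h)*(h^4 - 2*h^3 - 8*h^2 + 18*h - 9) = h*(h + 3)*(h^3 - 5*h^2 + 7*h - 3) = h*(h - 1)*(h + 3)*(h^2 - 4*h + 3) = h*(h - 3)*(h - 1)*(h + 3)*(h - 1)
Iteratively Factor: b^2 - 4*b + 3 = (b - 1)*(b - 3)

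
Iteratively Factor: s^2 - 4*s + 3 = (s - 1)*(s - 3)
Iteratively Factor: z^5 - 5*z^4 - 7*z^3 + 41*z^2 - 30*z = (z - 2)*(z^4 - 3*z^3 - 13*z^2 + 15*z) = (z - 5)*(z - 2)*(z^3 + 2*z^2 - 3*z) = z*(z - 5)*(z - 2)*(z^2 + 2*z - 3) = z*(z - 5)*(z - 2)*(z + 3)*(z - 1)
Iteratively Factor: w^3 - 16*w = (w + 4)*(w^2 - 4*w) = (w - 4)*(w + 4)*(w)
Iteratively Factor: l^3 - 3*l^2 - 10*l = (l)*(l^2 - 3*l - 10) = l*(l + 2)*(l - 5)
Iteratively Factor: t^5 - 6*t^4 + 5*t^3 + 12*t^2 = (t - 4)*(t^4 - 2*t^3 - 3*t^2) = (t - 4)*(t - 3)*(t^3 + t^2) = (t - 4)*(t - 3)*(t + 1)*(t^2) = t*(t - 4)*(t - 3)*(t + 1)*(t)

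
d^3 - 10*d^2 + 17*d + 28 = (d - 7)*(d - 4)*(d + 1)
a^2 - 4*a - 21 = (a - 7)*(a + 3)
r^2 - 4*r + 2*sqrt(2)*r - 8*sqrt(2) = (r - 4)*(r + 2*sqrt(2))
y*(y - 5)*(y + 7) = y^3 + 2*y^2 - 35*y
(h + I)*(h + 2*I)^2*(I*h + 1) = I*h^4 - 4*h^3 - 3*I*h^2 - 4*h - 4*I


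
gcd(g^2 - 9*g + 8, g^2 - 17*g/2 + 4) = g - 8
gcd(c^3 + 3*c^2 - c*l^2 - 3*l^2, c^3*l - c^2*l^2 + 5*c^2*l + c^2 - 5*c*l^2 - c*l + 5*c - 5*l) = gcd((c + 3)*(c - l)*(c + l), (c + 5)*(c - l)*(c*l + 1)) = c - l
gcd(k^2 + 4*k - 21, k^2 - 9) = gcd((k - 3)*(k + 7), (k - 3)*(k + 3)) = k - 3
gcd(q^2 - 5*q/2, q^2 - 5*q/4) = q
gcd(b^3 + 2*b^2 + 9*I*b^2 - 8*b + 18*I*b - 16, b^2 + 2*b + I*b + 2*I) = b^2 + b*(2 + I) + 2*I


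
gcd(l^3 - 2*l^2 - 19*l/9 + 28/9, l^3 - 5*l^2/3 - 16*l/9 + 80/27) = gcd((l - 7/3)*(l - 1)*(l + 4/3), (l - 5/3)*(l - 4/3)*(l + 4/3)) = l + 4/3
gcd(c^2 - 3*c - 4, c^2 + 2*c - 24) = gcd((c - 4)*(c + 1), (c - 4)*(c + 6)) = c - 4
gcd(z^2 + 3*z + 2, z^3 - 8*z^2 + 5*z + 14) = z + 1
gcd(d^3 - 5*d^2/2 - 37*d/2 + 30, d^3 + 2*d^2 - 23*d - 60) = d^2 - d - 20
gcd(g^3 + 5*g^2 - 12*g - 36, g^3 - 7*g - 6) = g^2 - g - 6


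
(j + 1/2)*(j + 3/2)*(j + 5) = j^3 + 7*j^2 + 43*j/4 + 15/4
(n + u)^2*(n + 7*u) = n^3 + 9*n^2*u + 15*n*u^2 + 7*u^3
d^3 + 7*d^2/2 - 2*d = d*(d - 1/2)*(d + 4)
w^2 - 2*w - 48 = (w - 8)*(w + 6)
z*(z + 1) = z^2 + z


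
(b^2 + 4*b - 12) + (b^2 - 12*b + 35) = 2*b^2 - 8*b + 23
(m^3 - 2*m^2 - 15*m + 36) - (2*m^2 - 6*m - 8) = m^3 - 4*m^2 - 9*m + 44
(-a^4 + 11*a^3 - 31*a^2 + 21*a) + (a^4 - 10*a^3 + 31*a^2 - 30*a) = a^3 - 9*a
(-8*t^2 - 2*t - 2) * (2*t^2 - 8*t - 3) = -16*t^4 + 60*t^3 + 36*t^2 + 22*t + 6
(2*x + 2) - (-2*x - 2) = 4*x + 4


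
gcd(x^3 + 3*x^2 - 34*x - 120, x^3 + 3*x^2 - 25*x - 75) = x + 5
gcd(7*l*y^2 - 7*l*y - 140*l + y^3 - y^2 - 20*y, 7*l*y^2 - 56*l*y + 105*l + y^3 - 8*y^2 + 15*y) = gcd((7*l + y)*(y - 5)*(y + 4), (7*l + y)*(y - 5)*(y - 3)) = 7*l*y - 35*l + y^2 - 5*y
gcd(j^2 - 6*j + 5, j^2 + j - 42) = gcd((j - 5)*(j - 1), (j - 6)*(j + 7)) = 1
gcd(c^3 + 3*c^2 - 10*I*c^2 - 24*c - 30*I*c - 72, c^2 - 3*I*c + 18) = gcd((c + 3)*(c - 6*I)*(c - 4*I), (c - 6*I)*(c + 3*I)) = c - 6*I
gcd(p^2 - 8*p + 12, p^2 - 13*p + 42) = p - 6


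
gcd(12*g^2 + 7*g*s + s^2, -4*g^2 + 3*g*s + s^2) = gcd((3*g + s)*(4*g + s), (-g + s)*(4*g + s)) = 4*g + s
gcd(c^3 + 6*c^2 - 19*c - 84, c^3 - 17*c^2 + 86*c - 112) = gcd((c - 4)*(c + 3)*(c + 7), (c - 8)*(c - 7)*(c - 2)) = 1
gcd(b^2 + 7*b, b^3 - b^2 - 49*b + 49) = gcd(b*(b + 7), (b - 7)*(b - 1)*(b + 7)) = b + 7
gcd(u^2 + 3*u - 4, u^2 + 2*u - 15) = 1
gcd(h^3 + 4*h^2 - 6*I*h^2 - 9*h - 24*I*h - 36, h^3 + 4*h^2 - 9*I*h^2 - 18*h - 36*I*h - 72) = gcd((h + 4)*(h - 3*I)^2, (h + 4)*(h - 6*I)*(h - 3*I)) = h^2 + h*(4 - 3*I) - 12*I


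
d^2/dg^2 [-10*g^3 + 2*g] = -60*g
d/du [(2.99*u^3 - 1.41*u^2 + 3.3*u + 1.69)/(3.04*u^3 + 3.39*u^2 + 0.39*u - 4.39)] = (-3.5527136788005e-15*u^5 + 14.4225*u^4 - 17.7318*u^3 - 66.528*u^2 + 0.921599999999998*u - 15.1461)/(9.2416*u^6 + 20.6112*u^5 + 13.8633*u^4 - 24.047*u^3 - 29.6121*u^2 - 3.4242*u + 19.2721)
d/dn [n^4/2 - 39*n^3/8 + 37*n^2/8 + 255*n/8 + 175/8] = 2*n^3 - 117*n^2/8 + 37*n/4 + 255/8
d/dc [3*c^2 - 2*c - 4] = 6*c - 2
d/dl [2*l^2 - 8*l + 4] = 4*l - 8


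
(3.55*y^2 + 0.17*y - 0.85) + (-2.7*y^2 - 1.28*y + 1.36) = 0.85*y^2 - 1.11*y + 0.51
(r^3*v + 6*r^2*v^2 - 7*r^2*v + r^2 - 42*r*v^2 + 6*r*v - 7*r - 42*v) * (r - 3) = r^4*v + 6*r^3*v^2 - 10*r^3*v + r^3 - 60*r^2*v^2 + 27*r^2*v - 10*r^2 + 126*r*v^2 - 60*r*v + 21*r + 126*v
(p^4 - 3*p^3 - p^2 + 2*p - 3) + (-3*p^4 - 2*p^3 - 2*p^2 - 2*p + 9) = -2*p^4 - 5*p^3 - 3*p^2 + 6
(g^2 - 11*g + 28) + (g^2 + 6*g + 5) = 2*g^2 - 5*g + 33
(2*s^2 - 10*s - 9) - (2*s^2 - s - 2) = -9*s - 7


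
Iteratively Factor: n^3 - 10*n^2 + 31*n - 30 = (n - 2)*(n^2 - 8*n + 15) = (n - 5)*(n - 2)*(n - 3)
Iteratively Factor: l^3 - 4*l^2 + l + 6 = (l - 2)*(l^2 - 2*l - 3) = (l - 2)*(l + 1)*(l - 3)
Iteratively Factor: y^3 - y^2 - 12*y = (y)*(y^2 - y - 12) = y*(y + 3)*(y - 4)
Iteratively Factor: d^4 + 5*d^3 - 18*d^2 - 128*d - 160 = (d + 2)*(d^3 + 3*d^2 - 24*d - 80) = (d + 2)*(d + 4)*(d^2 - d - 20) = (d - 5)*(d + 2)*(d + 4)*(d + 4)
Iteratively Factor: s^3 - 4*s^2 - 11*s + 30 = (s - 2)*(s^2 - 2*s - 15) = (s - 2)*(s + 3)*(s - 5)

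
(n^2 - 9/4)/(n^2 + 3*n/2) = (n - 3/2)/n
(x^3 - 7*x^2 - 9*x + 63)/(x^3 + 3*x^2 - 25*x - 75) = (x^2 - 10*x + 21)/(x^2 - 25)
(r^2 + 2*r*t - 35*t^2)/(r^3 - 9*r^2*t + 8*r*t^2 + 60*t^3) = (r + 7*t)/(r^2 - 4*r*t - 12*t^2)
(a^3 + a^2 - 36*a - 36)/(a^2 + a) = a - 36/a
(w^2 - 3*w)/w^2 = (w - 3)/w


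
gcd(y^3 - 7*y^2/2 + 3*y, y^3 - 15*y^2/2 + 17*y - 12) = y^2 - 7*y/2 + 3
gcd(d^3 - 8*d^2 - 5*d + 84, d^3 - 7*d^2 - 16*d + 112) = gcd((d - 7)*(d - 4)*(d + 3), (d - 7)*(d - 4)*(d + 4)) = d^2 - 11*d + 28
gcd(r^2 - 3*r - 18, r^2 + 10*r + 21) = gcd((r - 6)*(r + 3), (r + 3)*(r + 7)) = r + 3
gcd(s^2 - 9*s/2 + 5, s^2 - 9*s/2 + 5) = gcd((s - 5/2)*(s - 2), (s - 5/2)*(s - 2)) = s^2 - 9*s/2 + 5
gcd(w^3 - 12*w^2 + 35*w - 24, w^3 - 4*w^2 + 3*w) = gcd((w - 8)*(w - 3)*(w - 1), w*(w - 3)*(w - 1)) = w^2 - 4*w + 3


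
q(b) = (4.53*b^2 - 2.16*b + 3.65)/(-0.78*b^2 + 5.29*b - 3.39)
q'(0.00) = -1.04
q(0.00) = -1.08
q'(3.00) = 3.81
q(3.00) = 6.95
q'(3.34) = 4.92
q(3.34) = 8.42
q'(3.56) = 5.87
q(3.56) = 9.60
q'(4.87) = 26.30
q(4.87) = 25.97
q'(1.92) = 1.46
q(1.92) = 4.16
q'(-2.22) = 0.43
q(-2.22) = -1.62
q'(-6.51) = 0.22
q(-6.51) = -2.96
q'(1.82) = 1.22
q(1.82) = 4.03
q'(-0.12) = -0.53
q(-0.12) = -0.98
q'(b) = (1.56*b - 5.29)*(4.53*b^2 - 2.16*b + 3.65)/(-0.78*b^2 + 5.29*b - 3.39)^2 + (9.06*b - 2.16)/(-0.78*b^2 + 5.29*b - 3.39)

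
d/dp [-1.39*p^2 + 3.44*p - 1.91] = 3.44 - 2.78*p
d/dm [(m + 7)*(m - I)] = 2*m + 7 - I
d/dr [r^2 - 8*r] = 2*r - 8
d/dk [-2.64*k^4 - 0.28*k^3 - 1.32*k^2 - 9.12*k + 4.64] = -10.56*k^3 - 0.84*k^2 - 2.64*k - 9.12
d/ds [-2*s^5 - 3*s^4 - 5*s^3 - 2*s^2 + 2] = s*(-10*s^3 - 12*s^2 - 15*s - 4)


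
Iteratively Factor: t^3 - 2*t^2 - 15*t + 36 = (t - 3)*(t^2 + t - 12) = (t - 3)*(t + 4)*(t - 3)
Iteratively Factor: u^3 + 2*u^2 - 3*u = (u + 3)*(u^2 - u) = (u - 1)*(u + 3)*(u)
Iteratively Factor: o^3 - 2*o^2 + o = (o)*(o^2 - 2*o + 1) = o*(o - 1)*(o - 1)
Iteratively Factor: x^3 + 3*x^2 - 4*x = (x)*(x^2 + 3*x - 4) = x*(x - 1)*(x + 4)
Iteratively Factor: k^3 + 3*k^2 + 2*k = (k)*(k^2 + 3*k + 2) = k*(k + 2)*(k + 1)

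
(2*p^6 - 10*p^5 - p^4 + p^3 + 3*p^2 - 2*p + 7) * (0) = 0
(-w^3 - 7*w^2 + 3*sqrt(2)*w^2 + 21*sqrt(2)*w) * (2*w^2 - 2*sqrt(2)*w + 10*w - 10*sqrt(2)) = -2*w^5 - 24*w^4 + 8*sqrt(2)*w^4 - 82*w^3 + 96*sqrt(2)*w^3 - 144*w^2 + 280*sqrt(2)*w^2 - 420*w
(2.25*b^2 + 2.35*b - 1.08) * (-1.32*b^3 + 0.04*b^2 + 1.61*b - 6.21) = -2.97*b^5 - 3.012*b^4 + 5.1421*b^3 - 10.2322*b^2 - 16.3323*b + 6.7068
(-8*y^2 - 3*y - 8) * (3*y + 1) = -24*y^3 - 17*y^2 - 27*y - 8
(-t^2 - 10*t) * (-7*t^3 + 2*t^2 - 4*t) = 7*t^5 + 68*t^4 - 16*t^3 + 40*t^2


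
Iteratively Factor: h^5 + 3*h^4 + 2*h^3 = (h + 2)*(h^4 + h^3) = h*(h + 2)*(h^3 + h^2) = h^2*(h + 2)*(h^2 + h) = h^2*(h + 1)*(h + 2)*(h)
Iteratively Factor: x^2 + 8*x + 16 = (x + 4)*(x + 4)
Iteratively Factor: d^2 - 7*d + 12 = (d - 3)*(d - 4)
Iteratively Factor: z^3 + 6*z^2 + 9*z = (z + 3)*(z^2 + 3*z) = (z + 3)^2*(z)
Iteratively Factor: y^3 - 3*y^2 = (y)*(y^2 - 3*y) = y*(y - 3)*(y)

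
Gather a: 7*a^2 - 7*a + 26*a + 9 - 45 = 7*a^2 + 19*a - 36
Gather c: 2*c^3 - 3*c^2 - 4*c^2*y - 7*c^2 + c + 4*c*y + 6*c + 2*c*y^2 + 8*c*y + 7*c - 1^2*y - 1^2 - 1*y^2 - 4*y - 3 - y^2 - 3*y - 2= 2*c^3 + c^2*(-4*y - 10) + c*(2*y^2 + 12*y + 14) - 2*y^2 - 8*y - 6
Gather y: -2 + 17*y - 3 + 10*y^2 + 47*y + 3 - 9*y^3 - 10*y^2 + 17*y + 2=-9*y^3 + 81*y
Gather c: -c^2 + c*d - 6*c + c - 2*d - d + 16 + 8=-c^2 + c*(d - 5) - 3*d + 24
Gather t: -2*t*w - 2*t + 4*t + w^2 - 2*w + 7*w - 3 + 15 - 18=t*(2 - 2*w) + w^2 + 5*w - 6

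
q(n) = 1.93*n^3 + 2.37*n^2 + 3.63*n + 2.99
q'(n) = 5.79*n^2 + 4.74*n + 3.63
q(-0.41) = 1.77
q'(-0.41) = 2.66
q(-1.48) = -3.45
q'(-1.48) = 9.30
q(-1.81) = -7.26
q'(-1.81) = 14.02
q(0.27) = 4.18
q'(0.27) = 5.33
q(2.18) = 42.16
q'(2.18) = 41.48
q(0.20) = 3.83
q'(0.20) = 4.81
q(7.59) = 1010.96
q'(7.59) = 373.16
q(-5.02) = -199.66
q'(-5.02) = 125.75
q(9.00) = 1634.60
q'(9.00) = 515.28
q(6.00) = 526.97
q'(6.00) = 240.51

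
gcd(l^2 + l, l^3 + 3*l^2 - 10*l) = l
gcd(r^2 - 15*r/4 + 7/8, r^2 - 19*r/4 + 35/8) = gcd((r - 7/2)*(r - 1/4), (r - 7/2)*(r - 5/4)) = r - 7/2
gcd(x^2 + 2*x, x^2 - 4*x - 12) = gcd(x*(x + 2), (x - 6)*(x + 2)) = x + 2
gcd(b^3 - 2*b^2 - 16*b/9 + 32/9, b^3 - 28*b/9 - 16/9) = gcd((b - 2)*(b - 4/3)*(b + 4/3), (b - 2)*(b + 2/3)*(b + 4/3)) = b^2 - 2*b/3 - 8/3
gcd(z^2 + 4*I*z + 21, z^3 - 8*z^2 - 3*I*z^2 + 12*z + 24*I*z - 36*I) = z - 3*I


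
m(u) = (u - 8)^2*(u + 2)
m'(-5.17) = 256.95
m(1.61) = 147.40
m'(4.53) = -33.28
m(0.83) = 145.49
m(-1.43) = 50.69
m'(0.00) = 32.00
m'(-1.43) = 78.17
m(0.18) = 133.31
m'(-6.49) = 340.08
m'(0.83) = 10.83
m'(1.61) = -5.30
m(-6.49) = -942.72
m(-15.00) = -6877.00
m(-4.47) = -384.09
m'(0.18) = 27.06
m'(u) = (u - 8)^2 + (u + 2)*(2*u - 16) = (u - 8)*(3*u - 4)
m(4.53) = 78.63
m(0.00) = 128.00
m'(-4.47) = 217.10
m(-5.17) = -549.83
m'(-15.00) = 1127.00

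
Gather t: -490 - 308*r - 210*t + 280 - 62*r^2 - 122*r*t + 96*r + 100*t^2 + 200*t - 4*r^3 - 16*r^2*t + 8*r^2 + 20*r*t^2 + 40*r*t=-4*r^3 - 54*r^2 - 212*r + t^2*(20*r + 100) + t*(-16*r^2 - 82*r - 10) - 210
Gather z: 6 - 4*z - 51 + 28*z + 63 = 24*z + 18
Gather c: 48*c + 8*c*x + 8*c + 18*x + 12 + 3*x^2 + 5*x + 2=c*(8*x + 56) + 3*x^2 + 23*x + 14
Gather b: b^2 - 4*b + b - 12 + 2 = b^2 - 3*b - 10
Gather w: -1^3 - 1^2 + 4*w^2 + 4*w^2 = 8*w^2 - 2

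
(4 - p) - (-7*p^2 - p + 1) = 7*p^2 + 3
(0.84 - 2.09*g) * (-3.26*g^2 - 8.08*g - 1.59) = 6.8134*g^3 + 14.1488*g^2 - 3.4641*g - 1.3356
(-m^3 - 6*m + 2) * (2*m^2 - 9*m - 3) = -2*m^5 + 9*m^4 - 9*m^3 + 58*m^2 - 6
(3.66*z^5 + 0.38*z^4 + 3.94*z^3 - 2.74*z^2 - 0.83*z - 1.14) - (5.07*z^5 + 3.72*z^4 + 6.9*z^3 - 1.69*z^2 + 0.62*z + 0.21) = -1.41*z^5 - 3.34*z^4 - 2.96*z^3 - 1.05*z^2 - 1.45*z - 1.35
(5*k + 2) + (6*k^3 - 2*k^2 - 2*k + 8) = 6*k^3 - 2*k^2 + 3*k + 10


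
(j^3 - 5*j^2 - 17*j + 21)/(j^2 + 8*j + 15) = (j^2 - 8*j + 7)/(j + 5)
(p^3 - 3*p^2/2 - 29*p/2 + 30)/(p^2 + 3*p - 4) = (2*p^2 - 11*p + 15)/(2*(p - 1))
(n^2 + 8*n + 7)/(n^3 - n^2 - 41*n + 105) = (n + 1)/(n^2 - 8*n + 15)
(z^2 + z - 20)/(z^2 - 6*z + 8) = (z + 5)/(z - 2)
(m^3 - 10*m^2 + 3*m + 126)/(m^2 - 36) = (m^2 - 4*m - 21)/(m + 6)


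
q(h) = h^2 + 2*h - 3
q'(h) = 2*h + 2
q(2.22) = 6.37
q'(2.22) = 6.44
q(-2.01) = -2.98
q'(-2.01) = -2.02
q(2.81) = 10.52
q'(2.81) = 7.62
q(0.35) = -2.18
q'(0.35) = 2.70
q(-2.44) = -1.93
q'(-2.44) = -2.88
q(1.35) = 1.52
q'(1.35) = 4.70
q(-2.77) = -0.87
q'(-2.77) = -3.54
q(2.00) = 5.00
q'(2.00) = 6.00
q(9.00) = 96.00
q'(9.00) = 20.00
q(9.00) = 96.00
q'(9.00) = 20.00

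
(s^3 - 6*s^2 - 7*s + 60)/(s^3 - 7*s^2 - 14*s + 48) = (s^2 - 9*s + 20)/(s^2 - 10*s + 16)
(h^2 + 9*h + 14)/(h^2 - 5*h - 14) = (h + 7)/(h - 7)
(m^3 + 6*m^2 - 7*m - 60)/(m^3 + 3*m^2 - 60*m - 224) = (m^2 + 2*m - 15)/(m^2 - m - 56)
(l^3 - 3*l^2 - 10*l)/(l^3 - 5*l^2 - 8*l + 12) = l*(l - 5)/(l^2 - 7*l + 6)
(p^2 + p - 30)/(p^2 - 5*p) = (p + 6)/p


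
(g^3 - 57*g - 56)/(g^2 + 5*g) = (g^3 - 57*g - 56)/(g*(g + 5))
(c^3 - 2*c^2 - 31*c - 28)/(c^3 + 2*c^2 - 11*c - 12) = (c - 7)/(c - 3)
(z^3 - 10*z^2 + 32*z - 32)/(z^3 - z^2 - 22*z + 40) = (z - 4)/(z + 5)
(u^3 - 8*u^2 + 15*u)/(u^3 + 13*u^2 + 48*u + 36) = u*(u^2 - 8*u + 15)/(u^3 + 13*u^2 + 48*u + 36)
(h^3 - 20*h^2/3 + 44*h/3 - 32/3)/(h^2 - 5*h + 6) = (3*h^2 - 14*h + 16)/(3*(h - 3))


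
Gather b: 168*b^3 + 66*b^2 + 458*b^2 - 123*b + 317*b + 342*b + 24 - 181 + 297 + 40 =168*b^3 + 524*b^2 + 536*b + 180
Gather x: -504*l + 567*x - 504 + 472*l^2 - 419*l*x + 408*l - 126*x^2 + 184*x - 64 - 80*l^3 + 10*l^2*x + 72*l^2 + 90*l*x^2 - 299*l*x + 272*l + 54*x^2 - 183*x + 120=-80*l^3 + 544*l^2 + 176*l + x^2*(90*l - 72) + x*(10*l^2 - 718*l + 568) - 448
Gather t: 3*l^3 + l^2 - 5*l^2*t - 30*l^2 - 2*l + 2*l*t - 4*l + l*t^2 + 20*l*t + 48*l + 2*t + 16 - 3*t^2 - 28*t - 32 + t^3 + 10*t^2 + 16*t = 3*l^3 - 29*l^2 + 42*l + t^3 + t^2*(l + 7) + t*(-5*l^2 + 22*l - 10) - 16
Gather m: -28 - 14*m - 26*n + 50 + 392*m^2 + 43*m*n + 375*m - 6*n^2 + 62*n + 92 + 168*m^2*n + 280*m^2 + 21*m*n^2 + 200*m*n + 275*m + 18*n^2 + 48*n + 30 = m^2*(168*n + 672) + m*(21*n^2 + 243*n + 636) + 12*n^2 + 84*n + 144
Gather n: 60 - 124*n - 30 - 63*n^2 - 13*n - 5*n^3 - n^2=-5*n^3 - 64*n^2 - 137*n + 30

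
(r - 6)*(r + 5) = r^2 - r - 30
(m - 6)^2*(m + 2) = m^3 - 10*m^2 + 12*m + 72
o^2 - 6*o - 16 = (o - 8)*(o + 2)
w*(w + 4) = w^2 + 4*w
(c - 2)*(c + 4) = c^2 + 2*c - 8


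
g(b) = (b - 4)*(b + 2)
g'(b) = 2*b - 2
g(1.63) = -8.60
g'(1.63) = 1.26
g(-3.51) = 11.34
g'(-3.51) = -9.02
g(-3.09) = 7.73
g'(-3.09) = -8.18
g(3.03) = -4.88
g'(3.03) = 4.06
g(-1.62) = -2.14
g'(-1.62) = -5.24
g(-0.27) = -7.39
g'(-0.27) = -2.54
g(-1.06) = -4.76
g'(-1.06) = -4.12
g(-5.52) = 33.51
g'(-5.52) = -13.04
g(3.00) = -5.00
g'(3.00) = 4.00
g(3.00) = -5.00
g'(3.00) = 4.00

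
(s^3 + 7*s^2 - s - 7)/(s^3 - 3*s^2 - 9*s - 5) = (s^2 + 6*s - 7)/(s^2 - 4*s - 5)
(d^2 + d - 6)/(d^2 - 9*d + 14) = (d + 3)/(d - 7)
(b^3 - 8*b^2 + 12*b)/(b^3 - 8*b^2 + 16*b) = (b^2 - 8*b + 12)/(b^2 - 8*b + 16)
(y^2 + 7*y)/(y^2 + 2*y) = (y + 7)/(y + 2)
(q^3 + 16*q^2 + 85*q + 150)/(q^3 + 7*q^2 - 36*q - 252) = (q^2 + 10*q + 25)/(q^2 + q - 42)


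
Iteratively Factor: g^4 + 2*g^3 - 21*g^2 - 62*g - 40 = (g - 5)*(g^3 + 7*g^2 + 14*g + 8) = (g - 5)*(g + 2)*(g^2 + 5*g + 4) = (g - 5)*(g + 1)*(g + 2)*(g + 4)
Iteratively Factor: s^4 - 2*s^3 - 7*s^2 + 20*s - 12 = (s - 2)*(s^3 - 7*s + 6) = (s - 2)*(s - 1)*(s^2 + s - 6) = (s - 2)^2*(s - 1)*(s + 3)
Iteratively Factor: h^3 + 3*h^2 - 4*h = (h)*(h^2 + 3*h - 4) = h*(h - 1)*(h + 4)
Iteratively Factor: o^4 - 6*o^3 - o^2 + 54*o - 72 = (o - 2)*(o^3 - 4*o^2 - 9*o + 36) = (o - 4)*(o - 2)*(o^2 - 9) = (o - 4)*(o - 3)*(o - 2)*(o + 3)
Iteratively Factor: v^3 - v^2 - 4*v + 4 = (v - 2)*(v^2 + v - 2) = (v - 2)*(v + 2)*(v - 1)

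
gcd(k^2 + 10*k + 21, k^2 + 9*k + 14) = k + 7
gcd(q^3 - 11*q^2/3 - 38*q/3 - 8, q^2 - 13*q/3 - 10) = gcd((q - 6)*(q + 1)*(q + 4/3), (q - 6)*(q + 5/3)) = q - 6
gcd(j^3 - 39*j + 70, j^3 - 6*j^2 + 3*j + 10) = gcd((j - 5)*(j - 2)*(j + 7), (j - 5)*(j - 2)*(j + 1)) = j^2 - 7*j + 10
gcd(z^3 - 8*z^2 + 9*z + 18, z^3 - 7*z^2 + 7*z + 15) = z^2 - 2*z - 3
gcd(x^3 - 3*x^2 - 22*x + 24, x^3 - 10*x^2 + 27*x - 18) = x^2 - 7*x + 6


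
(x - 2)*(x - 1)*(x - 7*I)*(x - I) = x^4 - 3*x^3 - 8*I*x^3 - 5*x^2 + 24*I*x^2 + 21*x - 16*I*x - 14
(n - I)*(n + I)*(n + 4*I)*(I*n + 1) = I*n^4 - 3*n^3 + 5*I*n^2 - 3*n + 4*I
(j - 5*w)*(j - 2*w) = j^2 - 7*j*w + 10*w^2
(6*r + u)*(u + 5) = 6*r*u + 30*r + u^2 + 5*u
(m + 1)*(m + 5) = m^2 + 6*m + 5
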